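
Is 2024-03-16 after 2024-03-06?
Yes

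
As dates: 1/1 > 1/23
False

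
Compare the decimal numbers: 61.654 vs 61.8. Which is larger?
61.8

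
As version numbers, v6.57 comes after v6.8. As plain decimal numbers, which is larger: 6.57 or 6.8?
6.8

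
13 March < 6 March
False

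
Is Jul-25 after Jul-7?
Yes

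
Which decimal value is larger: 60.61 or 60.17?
60.61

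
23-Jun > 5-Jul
False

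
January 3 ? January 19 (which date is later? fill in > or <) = <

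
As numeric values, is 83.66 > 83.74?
False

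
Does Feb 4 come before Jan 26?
No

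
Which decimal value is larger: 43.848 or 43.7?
43.848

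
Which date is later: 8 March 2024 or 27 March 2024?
27 March 2024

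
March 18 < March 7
False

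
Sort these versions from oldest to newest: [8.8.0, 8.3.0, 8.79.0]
[8.3.0, 8.8.0, 8.79.0]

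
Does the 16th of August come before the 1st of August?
No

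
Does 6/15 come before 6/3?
No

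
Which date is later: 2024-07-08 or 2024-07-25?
2024-07-25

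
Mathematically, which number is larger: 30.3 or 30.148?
30.3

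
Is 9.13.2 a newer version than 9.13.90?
No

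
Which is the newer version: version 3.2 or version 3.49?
version 3.49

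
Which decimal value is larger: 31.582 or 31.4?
31.582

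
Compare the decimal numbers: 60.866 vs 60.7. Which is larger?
60.866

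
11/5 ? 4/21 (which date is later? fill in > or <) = >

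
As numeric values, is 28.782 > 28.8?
False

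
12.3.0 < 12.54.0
True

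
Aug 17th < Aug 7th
False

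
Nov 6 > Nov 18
False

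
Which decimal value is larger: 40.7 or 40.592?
40.7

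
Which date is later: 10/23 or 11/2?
11/2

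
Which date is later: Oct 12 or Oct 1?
Oct 12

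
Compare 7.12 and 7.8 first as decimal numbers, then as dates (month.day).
As decimals: 7.12 < 7.8. As dates: 7/12 is later than 7/8 (day 12 > day 8).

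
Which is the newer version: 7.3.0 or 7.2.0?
7.3.0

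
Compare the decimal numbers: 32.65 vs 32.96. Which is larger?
32.96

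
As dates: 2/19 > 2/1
True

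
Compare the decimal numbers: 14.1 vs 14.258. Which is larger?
14.258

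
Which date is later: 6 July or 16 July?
16 July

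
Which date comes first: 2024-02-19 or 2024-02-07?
2024-02-07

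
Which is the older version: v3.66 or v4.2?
v3.66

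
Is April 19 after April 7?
Yes. Day 19 comes after day 7 in April — this is a date comparison, not a decimal one (the decimal 4.19 would be smaller than 4.7).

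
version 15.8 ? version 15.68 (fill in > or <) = <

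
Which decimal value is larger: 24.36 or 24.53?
24.53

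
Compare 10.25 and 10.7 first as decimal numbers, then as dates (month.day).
As decimals: 10.25 < 10.7. As dates: 10/25 is later than 10/7 (day 25 > day 7).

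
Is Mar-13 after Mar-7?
Yes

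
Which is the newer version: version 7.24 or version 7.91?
version 7.91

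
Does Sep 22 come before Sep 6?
No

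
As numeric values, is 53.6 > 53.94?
False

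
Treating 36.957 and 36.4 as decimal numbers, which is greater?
36.957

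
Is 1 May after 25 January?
Yes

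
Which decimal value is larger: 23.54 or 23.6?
23.6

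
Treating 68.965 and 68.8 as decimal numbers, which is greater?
68.965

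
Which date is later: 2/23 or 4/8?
4/8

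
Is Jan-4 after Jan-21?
No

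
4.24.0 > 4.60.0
False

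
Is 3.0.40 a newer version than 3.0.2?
Yes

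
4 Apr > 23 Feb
True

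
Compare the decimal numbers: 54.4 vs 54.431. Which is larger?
54.431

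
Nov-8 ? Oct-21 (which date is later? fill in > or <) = >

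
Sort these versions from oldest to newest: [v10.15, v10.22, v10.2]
[v10.2, v10.15, v10.22]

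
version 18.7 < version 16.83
False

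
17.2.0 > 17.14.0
False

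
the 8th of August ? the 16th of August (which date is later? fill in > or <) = <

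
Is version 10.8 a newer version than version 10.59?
No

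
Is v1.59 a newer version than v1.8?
Yes. Version numbers are compared segment by segment as integers, not as decimals: minor version 59 > 8, so v1.59 > v1.8 (even though the decimal 1.59 < 1.8).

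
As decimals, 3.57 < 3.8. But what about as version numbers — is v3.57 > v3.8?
True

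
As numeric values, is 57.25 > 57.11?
True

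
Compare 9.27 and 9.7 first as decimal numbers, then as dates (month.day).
As decimals: 9.27 < 9.7. As dates: 9/27 is later than 9/7 (day 27 > day 7).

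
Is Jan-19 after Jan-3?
Yes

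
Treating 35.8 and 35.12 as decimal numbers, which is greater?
35.8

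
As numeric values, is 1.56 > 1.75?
False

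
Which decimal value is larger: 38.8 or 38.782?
38.8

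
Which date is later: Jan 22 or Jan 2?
Jan 22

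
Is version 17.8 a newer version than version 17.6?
Yes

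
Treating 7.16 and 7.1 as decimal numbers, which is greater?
7.16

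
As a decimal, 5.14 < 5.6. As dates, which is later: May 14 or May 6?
May 14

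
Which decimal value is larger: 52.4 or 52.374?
52.4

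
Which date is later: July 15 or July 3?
July 15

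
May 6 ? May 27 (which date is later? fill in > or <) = <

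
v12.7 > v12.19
False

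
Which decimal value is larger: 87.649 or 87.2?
87.649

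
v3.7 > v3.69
False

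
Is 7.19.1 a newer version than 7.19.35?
No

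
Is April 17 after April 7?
Yes. Day 17 comes after day 7 in April — this is a date comparison, not a decimal one (the decimal 4.17 would be smaller than 4.7).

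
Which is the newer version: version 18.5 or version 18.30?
version 18.30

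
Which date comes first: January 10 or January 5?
January 5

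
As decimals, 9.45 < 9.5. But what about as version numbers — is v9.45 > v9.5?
True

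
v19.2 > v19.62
False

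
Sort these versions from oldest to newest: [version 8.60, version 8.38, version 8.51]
[version 8.38, version 8.51, version 8.60]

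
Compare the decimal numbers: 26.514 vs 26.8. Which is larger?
26.8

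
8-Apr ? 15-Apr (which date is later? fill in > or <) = <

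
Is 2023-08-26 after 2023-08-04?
Yes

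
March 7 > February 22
True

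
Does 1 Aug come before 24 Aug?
Yes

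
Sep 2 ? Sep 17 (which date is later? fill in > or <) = <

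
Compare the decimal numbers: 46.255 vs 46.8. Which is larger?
46.8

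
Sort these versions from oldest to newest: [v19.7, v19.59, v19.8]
[v19.7, v19.8, v19.59]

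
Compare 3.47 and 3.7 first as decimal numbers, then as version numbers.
As decimals: 3.47 < 3.7. As versions: v3.47 > v3.7 (minor version 47 > 7).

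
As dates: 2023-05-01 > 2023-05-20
False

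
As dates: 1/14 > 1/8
True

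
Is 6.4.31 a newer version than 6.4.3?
Yes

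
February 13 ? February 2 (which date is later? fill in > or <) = >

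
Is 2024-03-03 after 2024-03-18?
No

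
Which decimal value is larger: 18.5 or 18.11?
18.5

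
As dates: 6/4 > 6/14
False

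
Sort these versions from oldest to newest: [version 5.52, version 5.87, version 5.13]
[version 5.13, version 5.52, version 5.87]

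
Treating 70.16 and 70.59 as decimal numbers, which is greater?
70.59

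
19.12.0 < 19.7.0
False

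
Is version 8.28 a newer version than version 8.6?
Yes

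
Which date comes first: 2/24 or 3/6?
2/24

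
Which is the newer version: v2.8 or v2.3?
v2.8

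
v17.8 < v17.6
False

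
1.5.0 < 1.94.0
True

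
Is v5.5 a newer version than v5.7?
No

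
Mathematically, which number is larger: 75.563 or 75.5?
75.563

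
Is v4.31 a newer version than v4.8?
Yes. Version numbers are compared segment by segment as integers, not as decimals: minor version 31 > 8, so v4.31 > v4.8 (even though the decimal 4.31 < 4.8).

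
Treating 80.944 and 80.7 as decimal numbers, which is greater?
80.944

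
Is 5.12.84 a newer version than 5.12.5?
Yes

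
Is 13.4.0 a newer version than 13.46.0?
No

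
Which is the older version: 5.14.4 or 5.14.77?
5.14.4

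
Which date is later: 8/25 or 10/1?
10/1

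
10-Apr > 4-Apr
True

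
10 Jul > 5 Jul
True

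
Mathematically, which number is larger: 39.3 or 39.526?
39.526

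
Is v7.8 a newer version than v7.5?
Yes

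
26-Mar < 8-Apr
True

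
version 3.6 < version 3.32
True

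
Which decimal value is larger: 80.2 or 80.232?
80.232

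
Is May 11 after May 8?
Yes. Day 11 comes after day 8 in May — this is a date comparison, not a decimal one (the decimal 5.11 would be smaller than 5.8).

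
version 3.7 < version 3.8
True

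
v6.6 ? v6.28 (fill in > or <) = <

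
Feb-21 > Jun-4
False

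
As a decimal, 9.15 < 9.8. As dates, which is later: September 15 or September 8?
September 15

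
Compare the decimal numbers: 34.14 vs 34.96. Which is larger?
34.96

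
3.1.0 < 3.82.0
True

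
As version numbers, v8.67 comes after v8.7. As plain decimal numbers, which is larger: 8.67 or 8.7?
8.7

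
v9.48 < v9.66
True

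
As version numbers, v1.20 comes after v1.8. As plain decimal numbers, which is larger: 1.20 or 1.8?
1.8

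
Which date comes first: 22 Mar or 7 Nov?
22 Mar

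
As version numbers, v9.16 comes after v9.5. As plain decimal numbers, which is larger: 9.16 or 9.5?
9.5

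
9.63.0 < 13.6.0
True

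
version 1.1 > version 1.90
False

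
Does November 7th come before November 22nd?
Yes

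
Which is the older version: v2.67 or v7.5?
v2.67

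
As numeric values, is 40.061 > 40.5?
False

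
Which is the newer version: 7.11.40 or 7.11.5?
7.11.40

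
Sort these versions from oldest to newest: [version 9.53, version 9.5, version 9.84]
[version 9.5, version 9.53, version 9.84]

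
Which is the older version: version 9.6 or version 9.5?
version 9.5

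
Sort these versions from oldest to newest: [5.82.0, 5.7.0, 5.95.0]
[5.7.0, 5.82.0, 5.95.0]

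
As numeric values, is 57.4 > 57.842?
False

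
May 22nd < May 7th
False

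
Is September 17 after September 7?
Yes. Day 17 comes after day 7 in September — this is a date comparison, not a decimal one (the decimal 9.17 would be smaller than 9.7).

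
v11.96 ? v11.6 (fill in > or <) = >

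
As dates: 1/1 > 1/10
False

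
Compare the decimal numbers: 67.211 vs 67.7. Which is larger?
67.7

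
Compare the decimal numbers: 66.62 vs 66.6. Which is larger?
66.62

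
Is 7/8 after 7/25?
No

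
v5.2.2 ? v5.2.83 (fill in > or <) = <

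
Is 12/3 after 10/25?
Yes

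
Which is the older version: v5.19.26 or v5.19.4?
v5.19.4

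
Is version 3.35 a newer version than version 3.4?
Yes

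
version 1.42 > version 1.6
True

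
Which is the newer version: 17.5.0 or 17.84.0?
17.84.0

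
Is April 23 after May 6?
No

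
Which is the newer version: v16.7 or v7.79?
v16.7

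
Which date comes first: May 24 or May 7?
May 7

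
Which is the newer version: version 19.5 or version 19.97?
version 19.97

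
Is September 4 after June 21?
Yes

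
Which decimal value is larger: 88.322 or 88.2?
88.322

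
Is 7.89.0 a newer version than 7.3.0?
Yes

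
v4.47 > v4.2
True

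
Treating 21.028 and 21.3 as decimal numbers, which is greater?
21.3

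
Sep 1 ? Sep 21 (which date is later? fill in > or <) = <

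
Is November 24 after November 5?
Yes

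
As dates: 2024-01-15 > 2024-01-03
True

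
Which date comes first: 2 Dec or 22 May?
22 May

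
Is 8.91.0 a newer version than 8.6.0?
Yes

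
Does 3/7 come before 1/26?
No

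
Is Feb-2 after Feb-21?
No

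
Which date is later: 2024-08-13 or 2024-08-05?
2024-08-13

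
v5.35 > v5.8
True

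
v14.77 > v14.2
True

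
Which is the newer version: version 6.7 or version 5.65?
version 6.7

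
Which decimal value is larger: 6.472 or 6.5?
6.5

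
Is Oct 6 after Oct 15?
No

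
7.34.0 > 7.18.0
True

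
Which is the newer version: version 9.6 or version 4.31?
version 9.6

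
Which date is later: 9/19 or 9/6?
9/19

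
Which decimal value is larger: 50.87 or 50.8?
50.87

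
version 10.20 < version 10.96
True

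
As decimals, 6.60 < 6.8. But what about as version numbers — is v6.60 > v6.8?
True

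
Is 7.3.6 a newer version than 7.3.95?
No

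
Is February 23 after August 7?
No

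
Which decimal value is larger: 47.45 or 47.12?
47.45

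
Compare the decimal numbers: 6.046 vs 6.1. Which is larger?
6.1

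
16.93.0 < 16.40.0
False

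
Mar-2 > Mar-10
False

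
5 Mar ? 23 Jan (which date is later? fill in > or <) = >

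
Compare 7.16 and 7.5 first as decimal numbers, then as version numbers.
As decimals: 7.16 < 7.5. As versions: v7.16 > v7.5 (minor version 16 > 5).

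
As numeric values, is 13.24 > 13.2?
True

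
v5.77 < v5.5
False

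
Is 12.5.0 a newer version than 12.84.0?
No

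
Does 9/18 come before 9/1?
No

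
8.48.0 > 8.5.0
True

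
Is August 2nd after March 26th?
Yes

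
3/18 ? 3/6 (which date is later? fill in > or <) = >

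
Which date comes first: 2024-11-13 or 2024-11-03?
2024-11-03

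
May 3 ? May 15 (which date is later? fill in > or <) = <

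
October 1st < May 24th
False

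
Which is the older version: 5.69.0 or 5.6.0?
5.6.0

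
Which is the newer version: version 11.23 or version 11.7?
version 11.23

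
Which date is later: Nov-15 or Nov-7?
Nov-15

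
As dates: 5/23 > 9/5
False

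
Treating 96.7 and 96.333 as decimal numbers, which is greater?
96.7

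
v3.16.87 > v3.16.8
True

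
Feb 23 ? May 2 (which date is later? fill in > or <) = <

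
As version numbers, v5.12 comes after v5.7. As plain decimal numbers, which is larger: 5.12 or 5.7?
5.7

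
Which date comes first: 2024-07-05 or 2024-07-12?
2024-07-05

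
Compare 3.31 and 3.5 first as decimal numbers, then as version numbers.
As decimals: 3.31 < 3.5. As versions: v3.31 > v3.5 (minor version 31 > 5).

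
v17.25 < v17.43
True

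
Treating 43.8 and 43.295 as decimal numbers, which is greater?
43.8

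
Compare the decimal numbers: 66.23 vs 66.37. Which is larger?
66.37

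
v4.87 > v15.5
False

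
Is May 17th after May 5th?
Yes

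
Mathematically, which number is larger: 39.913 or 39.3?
39.913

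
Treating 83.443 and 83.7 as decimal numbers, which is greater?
83.7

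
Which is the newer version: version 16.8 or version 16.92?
version 16.92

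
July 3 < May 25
False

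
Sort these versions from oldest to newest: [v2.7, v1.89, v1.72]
[v1.72, v1.89, v2.7]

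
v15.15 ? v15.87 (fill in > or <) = <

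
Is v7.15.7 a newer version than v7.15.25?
No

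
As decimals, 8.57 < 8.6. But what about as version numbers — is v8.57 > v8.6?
True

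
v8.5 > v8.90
False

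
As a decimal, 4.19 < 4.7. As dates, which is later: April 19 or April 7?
April 19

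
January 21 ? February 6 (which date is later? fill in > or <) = <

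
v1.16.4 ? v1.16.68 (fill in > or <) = <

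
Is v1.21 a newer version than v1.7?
Yes. Version numbers are compared segment by segment as integers, not as decimals: minor version 21 > 7, so v1.21 > v1.7 (even though the decimal 1.21 < 1.7).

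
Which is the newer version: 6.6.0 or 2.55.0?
6.6.0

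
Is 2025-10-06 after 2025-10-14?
No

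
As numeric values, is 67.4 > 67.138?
True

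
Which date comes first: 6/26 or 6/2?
6/2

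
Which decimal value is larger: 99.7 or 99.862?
99.862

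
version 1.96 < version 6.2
True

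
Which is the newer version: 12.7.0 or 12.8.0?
12.8.0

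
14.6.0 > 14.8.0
False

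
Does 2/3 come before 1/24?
No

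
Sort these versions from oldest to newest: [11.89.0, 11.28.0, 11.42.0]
[11.28.0, 11.42.0, 11.89.0]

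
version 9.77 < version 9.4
False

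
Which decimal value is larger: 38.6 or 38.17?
38.6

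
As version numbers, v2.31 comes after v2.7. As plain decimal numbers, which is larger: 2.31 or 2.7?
2.7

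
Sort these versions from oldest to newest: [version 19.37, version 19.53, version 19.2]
[version 19.2, version 19.37, version 19.53]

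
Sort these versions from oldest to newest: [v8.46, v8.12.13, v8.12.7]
[v8.12.7, v8.12.13, v8.46]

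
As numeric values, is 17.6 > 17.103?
True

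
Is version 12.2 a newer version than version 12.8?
No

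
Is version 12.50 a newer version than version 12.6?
Yes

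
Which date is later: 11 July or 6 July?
11 July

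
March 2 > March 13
False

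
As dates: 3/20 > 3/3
True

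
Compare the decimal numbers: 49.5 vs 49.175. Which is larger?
49.5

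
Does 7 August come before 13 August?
Yes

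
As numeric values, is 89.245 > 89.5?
False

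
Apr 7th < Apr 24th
True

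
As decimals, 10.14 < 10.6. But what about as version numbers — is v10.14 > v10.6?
True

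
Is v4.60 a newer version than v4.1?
Yes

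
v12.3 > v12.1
True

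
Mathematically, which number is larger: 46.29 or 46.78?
46.78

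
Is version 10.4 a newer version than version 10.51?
No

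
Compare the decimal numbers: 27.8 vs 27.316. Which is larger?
27.8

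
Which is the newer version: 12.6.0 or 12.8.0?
12.8.0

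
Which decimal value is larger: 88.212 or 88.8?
88.8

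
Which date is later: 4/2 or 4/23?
4/23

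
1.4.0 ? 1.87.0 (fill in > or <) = <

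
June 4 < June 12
True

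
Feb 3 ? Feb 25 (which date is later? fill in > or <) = <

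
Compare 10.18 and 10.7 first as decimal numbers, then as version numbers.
As decimals: 10.18 < 10.7. As versions: v10.18 > v10.7 (minor version 18 > 7).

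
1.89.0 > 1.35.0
True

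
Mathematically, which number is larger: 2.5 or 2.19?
2.5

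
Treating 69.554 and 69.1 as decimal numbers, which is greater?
69.554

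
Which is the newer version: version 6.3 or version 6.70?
version 6.70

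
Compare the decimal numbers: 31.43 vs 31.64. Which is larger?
31.64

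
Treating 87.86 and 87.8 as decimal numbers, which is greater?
87.86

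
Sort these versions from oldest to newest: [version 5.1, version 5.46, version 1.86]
[version 1.86, version 5.1, version 5.46]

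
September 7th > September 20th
False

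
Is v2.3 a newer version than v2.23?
No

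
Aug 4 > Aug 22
False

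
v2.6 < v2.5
False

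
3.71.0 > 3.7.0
True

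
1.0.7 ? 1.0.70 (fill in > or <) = <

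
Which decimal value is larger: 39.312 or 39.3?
39.312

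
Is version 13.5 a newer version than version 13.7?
No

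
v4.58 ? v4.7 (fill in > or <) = >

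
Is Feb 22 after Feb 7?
Yes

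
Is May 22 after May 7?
Yes. Day 22 comes after day 7 in May — this is a date comparison, not a decimal one (the decimal 5.22 would be smaller than 5.7).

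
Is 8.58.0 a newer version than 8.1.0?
Yes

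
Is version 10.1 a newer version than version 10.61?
No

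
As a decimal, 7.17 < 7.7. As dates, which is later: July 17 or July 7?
July 17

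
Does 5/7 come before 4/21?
No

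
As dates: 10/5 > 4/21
True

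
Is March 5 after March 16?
No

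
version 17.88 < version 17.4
False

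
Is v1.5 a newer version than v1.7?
No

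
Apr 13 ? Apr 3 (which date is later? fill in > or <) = >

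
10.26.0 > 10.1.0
True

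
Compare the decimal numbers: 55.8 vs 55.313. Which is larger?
55.8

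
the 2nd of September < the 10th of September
True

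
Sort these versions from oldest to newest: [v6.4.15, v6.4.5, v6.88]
[v6.4.5, v6.4.15, v6.88]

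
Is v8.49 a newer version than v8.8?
Yes. Version numbers are compared segment by segment as integers, not as decimals: minor version 49 > 8, so v8.49 > v8.8 (even though the decimal 8.49 < 8.8).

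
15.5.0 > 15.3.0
True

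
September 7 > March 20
True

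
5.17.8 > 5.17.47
False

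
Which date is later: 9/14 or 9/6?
9/14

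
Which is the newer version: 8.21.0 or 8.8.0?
8.21.0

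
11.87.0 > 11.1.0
True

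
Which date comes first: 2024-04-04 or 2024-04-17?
2024-04-04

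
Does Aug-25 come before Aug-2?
No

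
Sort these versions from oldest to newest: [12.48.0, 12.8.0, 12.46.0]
[12.8.0, 12.46.0, 12.48.0]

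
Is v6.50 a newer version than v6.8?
Yes. Version numbers are compared segment by segment as integers, not as decimals: minor version 50 > 8, so v6.50 > v6.8 (even though the decimal 6.50 < 6.8).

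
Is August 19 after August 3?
Yes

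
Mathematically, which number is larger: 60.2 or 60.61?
60.61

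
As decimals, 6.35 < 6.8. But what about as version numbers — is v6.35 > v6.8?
True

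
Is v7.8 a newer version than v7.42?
No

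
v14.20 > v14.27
False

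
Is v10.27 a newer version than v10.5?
Yes. Version numbers are compared segment by segment as integers, not as decimals: minor version 27 > 5, so v10.27 > v10.5 (even though the decimal 10.27 < 10.5).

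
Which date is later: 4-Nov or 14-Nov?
14-Nov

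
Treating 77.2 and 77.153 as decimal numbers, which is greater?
77.2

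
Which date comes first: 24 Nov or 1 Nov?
1 Nov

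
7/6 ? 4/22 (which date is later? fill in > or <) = >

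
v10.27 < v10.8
False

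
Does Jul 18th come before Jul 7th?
No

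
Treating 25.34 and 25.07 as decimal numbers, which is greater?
25.34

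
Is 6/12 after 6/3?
Yes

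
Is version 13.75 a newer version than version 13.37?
Yes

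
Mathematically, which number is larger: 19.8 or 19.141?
19.8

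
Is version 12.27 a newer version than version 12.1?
Yes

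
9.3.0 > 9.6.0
False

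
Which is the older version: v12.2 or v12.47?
v12.2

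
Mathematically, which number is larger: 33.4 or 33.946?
33.946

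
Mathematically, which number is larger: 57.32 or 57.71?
57.71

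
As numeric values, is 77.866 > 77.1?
True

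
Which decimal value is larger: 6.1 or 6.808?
6.808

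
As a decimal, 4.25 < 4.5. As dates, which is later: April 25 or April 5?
April 25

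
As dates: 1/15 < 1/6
False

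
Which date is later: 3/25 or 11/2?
11/2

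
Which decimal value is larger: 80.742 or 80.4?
80.742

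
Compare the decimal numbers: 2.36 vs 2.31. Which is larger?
2.36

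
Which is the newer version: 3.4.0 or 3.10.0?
3.10.0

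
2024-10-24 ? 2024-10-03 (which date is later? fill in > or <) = >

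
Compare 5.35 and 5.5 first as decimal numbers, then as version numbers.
As decimals: 5.35 < 5.5. As versions: v5.35 > v5.5 (minor version 35 > 5).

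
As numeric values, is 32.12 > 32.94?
False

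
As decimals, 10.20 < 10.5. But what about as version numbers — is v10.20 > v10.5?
True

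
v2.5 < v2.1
False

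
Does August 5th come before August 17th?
Yes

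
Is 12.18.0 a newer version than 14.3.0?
No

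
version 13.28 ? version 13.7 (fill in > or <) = >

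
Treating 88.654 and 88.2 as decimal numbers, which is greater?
88.654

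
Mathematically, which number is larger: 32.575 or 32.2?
32.575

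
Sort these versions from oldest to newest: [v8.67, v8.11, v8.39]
[v8.11, v8.39, v8.67]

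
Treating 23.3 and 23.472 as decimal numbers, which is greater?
23.472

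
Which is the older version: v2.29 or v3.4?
v2.29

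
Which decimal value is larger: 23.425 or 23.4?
23.425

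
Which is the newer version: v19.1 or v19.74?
v19.74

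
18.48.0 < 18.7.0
False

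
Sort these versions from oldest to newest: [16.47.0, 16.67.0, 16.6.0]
[16.6.0, 16.47.0, 16.67.0]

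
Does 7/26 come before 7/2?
No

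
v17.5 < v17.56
True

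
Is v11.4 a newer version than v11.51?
No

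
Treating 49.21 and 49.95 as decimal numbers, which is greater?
49.95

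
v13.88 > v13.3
True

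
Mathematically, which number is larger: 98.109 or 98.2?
98.2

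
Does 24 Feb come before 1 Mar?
Yes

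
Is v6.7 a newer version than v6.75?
No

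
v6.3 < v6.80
True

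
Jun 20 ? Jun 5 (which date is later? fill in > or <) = >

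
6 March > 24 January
True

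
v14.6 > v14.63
False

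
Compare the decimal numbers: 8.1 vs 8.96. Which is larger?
8.96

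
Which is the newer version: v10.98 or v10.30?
v10.98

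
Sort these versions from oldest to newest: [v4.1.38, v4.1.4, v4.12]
[v4.1.4, v4.1.38, v4.12]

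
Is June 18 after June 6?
Yes. Day 18 comes after day 6 in June — this is a date comparison, not a decimal one (the decimal 6.18 would be smaller than 6.6).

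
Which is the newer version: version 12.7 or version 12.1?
version 12.7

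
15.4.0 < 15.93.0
True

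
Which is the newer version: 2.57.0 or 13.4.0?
13.4.0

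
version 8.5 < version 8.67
True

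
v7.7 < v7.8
True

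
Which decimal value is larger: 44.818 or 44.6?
44.818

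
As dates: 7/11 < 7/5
False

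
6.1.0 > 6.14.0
False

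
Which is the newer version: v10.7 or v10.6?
v10.7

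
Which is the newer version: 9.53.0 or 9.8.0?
9.53.0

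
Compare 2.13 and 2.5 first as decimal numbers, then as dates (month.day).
As decimals: 2.13 < 2.5. As dates: 2/13 is later than 2/5 (day 13 > day 5).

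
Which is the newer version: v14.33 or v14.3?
v14.33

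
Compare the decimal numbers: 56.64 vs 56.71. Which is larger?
56.71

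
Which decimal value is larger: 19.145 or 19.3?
19.3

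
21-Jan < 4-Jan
False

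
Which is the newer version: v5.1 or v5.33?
v5.33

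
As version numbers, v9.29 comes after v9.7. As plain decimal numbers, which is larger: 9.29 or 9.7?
9.7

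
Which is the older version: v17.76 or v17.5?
v17.5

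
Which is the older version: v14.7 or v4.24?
v4.24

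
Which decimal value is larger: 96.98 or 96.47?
96.98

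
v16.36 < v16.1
False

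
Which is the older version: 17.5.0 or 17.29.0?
17.5.0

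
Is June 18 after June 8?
Yes. Day 18 comes after day 8 in June — this is a date comparison, not a decimal one (the decimal 6.18 would be smaller than 6.8).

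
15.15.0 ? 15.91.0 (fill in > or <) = <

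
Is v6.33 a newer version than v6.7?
Yes. Version numbers are compared segment by segment as integers, not as decimals: minor version 33 > 7, so v6.33 > v6.7 (even though the decimal 6.33 < 6.7).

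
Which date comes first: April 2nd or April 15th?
April 2nd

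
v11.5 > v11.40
False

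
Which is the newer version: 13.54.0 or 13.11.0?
13.54.0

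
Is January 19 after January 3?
Yes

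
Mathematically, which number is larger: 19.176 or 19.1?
19.176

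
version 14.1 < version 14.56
True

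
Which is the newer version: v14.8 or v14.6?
v14.8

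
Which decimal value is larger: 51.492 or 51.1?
51.492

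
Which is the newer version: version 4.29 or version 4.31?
version 4.31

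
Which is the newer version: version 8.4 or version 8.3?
version 8.4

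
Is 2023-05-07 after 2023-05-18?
No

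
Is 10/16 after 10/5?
Yes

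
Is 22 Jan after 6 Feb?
No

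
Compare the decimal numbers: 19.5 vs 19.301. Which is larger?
19.5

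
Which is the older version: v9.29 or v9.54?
v9.29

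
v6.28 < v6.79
True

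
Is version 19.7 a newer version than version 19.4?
Yes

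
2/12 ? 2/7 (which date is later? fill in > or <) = >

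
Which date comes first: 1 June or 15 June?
1 June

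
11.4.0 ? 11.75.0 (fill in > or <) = <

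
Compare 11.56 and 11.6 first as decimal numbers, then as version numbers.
As decimals: 11.56 < 11.6. As versions: v11.56 > v11.6 (minor version 56 > 6).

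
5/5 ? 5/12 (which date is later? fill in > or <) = <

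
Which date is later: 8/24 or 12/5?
12/5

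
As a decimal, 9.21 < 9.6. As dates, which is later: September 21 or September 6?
September 21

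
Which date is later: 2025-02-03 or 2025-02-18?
2025-02-18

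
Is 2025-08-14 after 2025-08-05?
Yes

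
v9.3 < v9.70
True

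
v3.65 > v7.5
False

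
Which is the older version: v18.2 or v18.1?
v18.1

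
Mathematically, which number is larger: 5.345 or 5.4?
5.4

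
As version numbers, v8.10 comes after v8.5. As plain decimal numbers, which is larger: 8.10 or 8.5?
8.5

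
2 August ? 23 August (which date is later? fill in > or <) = <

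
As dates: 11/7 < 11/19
True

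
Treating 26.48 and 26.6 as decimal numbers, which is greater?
26.6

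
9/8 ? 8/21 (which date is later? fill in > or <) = >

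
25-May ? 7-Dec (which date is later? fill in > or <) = <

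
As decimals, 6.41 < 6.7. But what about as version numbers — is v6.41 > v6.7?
True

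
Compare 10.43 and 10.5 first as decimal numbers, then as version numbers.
As decimals: 10.43 < 10.5. As versions: v10.43 > v10.5 (minor version 43 > 5).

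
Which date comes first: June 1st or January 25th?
January 25th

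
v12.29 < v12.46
True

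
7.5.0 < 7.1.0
False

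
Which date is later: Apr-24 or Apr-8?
Apr-24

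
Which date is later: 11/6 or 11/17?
11/17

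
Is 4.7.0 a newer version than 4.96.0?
No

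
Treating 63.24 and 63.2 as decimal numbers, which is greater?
63.24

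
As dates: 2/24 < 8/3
True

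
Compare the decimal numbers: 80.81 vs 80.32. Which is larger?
80.81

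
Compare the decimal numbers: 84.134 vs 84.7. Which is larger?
84.7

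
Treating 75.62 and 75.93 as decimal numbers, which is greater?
75.93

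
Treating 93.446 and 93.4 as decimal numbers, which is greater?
93.446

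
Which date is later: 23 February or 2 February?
23 February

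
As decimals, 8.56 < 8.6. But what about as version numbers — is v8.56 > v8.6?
True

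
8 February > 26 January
True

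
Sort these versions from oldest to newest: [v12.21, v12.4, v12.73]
[v12.4, v12.21, v12.73]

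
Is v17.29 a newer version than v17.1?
Yes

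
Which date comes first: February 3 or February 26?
February 3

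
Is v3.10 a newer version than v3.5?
Yes. Version numbers are compared segment by segment as integers, not as decimals: minor version 10 > 5, so v3.10 > v3.5 (even though the decimal 3.10 < 3.5).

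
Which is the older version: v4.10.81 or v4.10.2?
v4.10.2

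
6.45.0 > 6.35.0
True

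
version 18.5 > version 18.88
False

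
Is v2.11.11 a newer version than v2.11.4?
Yes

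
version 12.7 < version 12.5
False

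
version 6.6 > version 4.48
True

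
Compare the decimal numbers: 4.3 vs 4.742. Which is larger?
4.742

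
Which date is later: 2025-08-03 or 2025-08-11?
2025-08-11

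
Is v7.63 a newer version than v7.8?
Yes. Version numbers are compared segment by segment as integers, not as decimals: minor version 63 > 8, so v7.63 > v7.8 (even though the decimal 7.63 < 7.8).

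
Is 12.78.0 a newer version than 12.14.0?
Yes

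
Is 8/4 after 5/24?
Yes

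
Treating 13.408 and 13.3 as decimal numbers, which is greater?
13.408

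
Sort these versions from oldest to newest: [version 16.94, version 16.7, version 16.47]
[version 16.7, version 16.47, version 16.94]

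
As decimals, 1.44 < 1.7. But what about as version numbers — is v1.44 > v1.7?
True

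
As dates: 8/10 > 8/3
True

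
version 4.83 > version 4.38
True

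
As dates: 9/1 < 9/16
True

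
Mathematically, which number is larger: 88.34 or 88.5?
88.5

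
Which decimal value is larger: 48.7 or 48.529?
48.7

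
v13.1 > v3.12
True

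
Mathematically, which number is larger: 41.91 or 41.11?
41.91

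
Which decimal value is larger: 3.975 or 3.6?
3.975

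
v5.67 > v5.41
True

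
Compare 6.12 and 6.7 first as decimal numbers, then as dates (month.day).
As decimals: 6.12 < 6.7. As dates: 6/12 is later than 6/7 (day 12 > day 7).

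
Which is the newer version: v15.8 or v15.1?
v15.8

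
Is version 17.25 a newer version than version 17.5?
Yes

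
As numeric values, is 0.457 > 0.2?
True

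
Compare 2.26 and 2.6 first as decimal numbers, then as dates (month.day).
As decimals: 2.26 < 2.6. As dates: 2/26 is later than 2/6 (day 26 > day 6).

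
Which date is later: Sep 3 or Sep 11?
Sep 11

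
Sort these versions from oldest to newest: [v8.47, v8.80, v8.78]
[v8.47, v8.78, v8.80]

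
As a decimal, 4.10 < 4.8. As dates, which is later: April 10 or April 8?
April 10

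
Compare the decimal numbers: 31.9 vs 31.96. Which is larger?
31.96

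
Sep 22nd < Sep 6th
False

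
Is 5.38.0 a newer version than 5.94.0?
No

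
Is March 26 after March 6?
Yes. Day 26 comes after day 6 in March — this is a date comparison, not a decimal one (the decimal 3.26 would be smaller than 3.6).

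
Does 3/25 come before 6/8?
Yes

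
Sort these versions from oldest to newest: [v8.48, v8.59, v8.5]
[v8.5, v8.48, v8.59]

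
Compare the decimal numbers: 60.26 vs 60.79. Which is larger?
60.79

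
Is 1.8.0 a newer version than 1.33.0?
No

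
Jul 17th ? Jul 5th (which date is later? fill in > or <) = >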